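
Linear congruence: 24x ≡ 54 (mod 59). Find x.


GCD(24, 59) = 1, unique solution
a^(-1) mod 59 = 32
x = 32 * 54 mod 59 = 17

x ≡ 17 (mod 59)


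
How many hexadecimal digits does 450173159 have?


450173159 in base 16 = 1AD518E7
Number of digits = 8

8 digits (base 16)


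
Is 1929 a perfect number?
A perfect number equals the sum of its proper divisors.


Proper divisors of 1929: 1, 3, 643
Sum = 1 + 3 + 643 = 647

No, 1929 is not perfect (647 ≠ 1929)


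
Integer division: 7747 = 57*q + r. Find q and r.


7747 = 57 * 135 + 52
Check: 7695 + 52 = 7747

q = 135, r = 52


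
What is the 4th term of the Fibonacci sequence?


Sequence: 1, 1, 2, 3
F(4) = 3


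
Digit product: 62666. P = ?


6 × 2 × 6 × 6 × 6 = 2592


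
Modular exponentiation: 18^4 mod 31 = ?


18^1 mod 31 = 18
18^2 mod 31 = 14
18^3 mod 31 = 4
18^4 mod 31 = 10


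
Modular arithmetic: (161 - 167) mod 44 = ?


161 - 167 = -6
-6 mod 44 = 38


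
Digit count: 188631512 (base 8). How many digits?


188631512 in base 8 = 1317444730
Number of digits = 10

10 digits (base 8)


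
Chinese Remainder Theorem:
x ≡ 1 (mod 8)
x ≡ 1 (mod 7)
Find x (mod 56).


M = 8*7 = 56
M1 = M/8 = 7, M2 = M/7 = 8
M1^(-1) mod 8 = 7, M2^(-1) mod 7 = 1
x = 1*7*7 + 1*8*1 = 57
57 mod 56 = 1
Check: 1 mod 8 = 1 ✓, 1 mod 7 = 1 ✓

x ≡ 1 (mod 56)


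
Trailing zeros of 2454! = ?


floor(2454/5) = 490
floor(2454/25) = 98
floor(2454/125) = 19
floor(2454/625) = 3
Total = 610

610 trailing zeros


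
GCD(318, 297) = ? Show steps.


318 = 1 * 297 + 21
297 = 14 * 21 + 3
21 = 7 * 3 + 0
GCD = 3


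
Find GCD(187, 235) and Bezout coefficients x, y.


Tabular extended Euclidean (each row: r = 187*s + 235*t):
r=187, s=1, t=0
r=235, s=0, t=1
q=0: r=187, s=1, t=0   [187*(1) + 235*(0) = 187]
q=1: r=48, s=-1, t=1   [187*(-1) + 235*(1) = 48]
q=3: r=43, s=4, t=-3   [187*(4) + 235*(-3) = 43]
q=1: r=5, s=-5, t=4   [187*(-5) + 235*(4) = 5]
q=8: r=3, s=44, t=-35   [187*(44) + 235*(-35) = 3]
q=1: r=2, s=-49, t=39   [187*(-49) + 235*(39) = 2]
q=1: r=1, s=93, t=-74   [187*(93) + 235*(-74) = 1]
q=2: r=0, s=-235, t=187   [187*(-235) + 235*(187) = 0]
GCD = 1; from the row with r=1: x=93, y=-74
Check: 187*(93) + 235*(-74) = 17391 - 17390 = 1

GCD = 1, x = 93, y = -74


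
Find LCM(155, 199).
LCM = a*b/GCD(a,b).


GCD(155, 199) = 1
LCM = 155*199/1 = 30845/1 = 30845

LCM = 30845


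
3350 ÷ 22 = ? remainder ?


3350 = 22 * 152 + 6
Check: 3344 + 6 = 3350

q = 152, r = 6


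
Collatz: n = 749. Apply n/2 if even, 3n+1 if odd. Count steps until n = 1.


749 → 2248 → 1124 → 562 → 281 → 844 → 422 → 211 → 634 → 317 → 952 → 476 → 238 → 119 → 358 → 179 → 538 → 269 → 808 → 404 → 202 → 101 → 304 → 152 → 76 → 38 → 19 → 58 → 29 → 88 → 44 → 22 → 11 → 34 → 17 → 52 → 26 → 13 → 40 → 20 → 10 → 5 → 16 → 8 → 4 → 2 → 1
Total steps = 46

46 steps


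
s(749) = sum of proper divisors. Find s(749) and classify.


Proper divisors: 1, 7, 107
Sum = 1 + 7 + 107 = 115
115 < 749 → deficient

s(749) = 115 (deficient)


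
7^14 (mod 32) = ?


7^1 mod 32 = 7
7^2 mod 32 = 17
7^3 mod 32 = 23
7^4 mod 32 = 1
7^5 mod 32 = 7
7^6 mod 32 = 17
7^7 mod 32 = 23
7^8 mod 32 = 1
7^9 mod 32 = 7
7^10 mod 32 = 17
7^11 mod 32 = 23
7^12 mod 32 = 1
7^13 mod 32 = 7
7^14 mod 32 = 17


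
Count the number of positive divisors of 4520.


4520 = 2^3 × 5^1 × 113^1
d(4520) = (3+1) × (1+1) × (1+1) = 16

16 divisors


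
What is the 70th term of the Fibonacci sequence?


Sequence: 1, 1, 2, 3, 5, 8, 13, 21, 34, 55, 89, 144, 233, 377, 610, 987, 1597, 2584, 4181, 6765, 10946, 17711, 28657, 46368, 75025, 121393, 196418, 317811, 514229, 832040, 1346269, 2178309, 3524578, 5702887, 9227465, 14930352, 24157817, 39088169, 63245986, 102334155, 165580141, 267914296, 433494437, 701408733, 1134903170, 1836311903, 2971215073, 4807526976, 7778742049, 12586269025, 20365011074, 32951280099, 53316291173, 86267571272, 139583862445, 225851433717, 365435296162, 591286729879, 956722026041, 1548008755920, 2504730781961, 4052739537881, 6557470319842, 10610209857723, 17167680177565, 27777890035288, 44945570212853, 72723460248141, 117669030460994, 190392490709135
F(70) = 190392490709135


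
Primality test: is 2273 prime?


Check divisors up to sqrt(2273) = 47.6760
No divisors found.
2273 is prime.

Yes, 2273 is prime


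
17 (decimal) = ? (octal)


17 (base 10) = 17 (decimal)
17 (decimal) = 21 (base 8)


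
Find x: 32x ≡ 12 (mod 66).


GCD(32, 66) = 2 divides 12
Divide: 16x ≡ 6 (mod 33)
x ≡ 21 (mod 33)


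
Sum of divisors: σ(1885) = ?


Divisors of 1885: 1, 5, 13, 29, 65, 145, 377, 1885
Sum = 1 + 5 + 13 + 29 + 65 + 145 + 377 + 1885 = 2520

σ(1885) = 2520


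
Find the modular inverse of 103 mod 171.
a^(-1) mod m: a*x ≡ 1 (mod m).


Use the extended Euclidean algorithm on (171, 103); each row r = 171*s + 103*t:
r=171, s=1, t=0
r=103, s=0, t=1
q=1: r=68, s=1, t=-1   [171*(1) + 103*(-1) = 68]
q=1: r=35, s=-1, t=2   [171*(-1) + 103*(2) = 35]
q=1: r=33, s=2, t=-3   [171*(2) + 103*(-3) = 33]
q=1: r=2, s=-3, t=5   [171*(-3) + 103*(5) = 2]
q=16: r=1, s=50, t=-83   [171*(50) + 103*(-83) = 1]
q=2: r=0, s=-103, t=171   [171*(-103) + 103*(171) = 0]
GCD = 1 with t = -83, so 103*(-83) ≡ 1 (mod 171)
Inverse = -83 mod 171 = 88
Check: 103 * 88 = 9064 ≡ 1 (mod 171)

103^(-1) ≡ 88 (mod 171)


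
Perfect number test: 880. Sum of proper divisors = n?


Proper divisors of 880: 1, 2, 4, 5, 8, 10, 11, 16, 20, 22, 40, 44, 55, 80, 88, 110, 176, 220, 440
Sum = 1 + 2 + 4 + 5 + 8 + 10 + 11 + 16 + 20 + 22 + 40 + 44 + 55 + 80 + 88 + 110 + 176 + 220 + 440 = 1352

No, 880 is not perfect (1352 ≠ 880)


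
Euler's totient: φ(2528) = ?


2528 = 2^5 × 79
Prime factors: 2, 79
φ(2528) = 2528 × (1-1/2) × (1-1/79)
= 2528 × 1/2 × 78/79 = 1248

φ(2528) = 1248


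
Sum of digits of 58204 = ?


5 + 8 + 2 + 0 + 4 = 19


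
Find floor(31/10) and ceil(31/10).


31/10 = 3.1000
floor = 3
ceil = 4

floor = 3, ceil = 4


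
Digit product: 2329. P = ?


2 × 3 × 2 × 9 = 108


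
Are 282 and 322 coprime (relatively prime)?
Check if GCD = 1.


Euclidean algorithm:
322 = 1 * 282 + 40
282 = 7 * 40 + 2
40 = 20 * 2 + 0
GCD(282, 322) = 2

No, not coprime (GCD = 2)


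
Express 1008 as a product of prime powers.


1008 / 2 = 504
504 / 2 = 252
252 / 2 = 126
126 / 2 = 63
63 / 3 = 21
21 / 3 = 7
7 / 7 = 1
1008 = 2^4 × 3^2 × 7


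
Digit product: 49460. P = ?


4 × 9 × 4 × 6 × 0 = 0


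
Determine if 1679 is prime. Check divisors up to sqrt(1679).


1679 / 23 = 73 (exact division)
1679 is NOT prime.

No, 1679 is not prime


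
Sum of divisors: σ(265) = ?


Divisors of 265: 1, 5, 53, 265
Sum = 1 + 5 + 53 + 265 = 324

σ(265) = 324


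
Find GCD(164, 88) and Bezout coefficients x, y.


Tabular extended Euclidean (each row: r = 164*s + 88*t):
r=164, s=1, t=0
r=88, s=0, t=1
q=1: r=76, s=1, t=-1   [164*(1) + 88*(-1) = 76]
q=1: r=12, s=-1, t=2   [164*(-1) + 88*(2) = 12]
q=6: r=4, s=7, t=-13   [164*(7) + 88*(-13) = 4]
q=3: r=0, s=-22, t=41   [164*(-22) + 88*(41) = 0]
GCD = 4; from the row with r=4: x=7, y=-13
Check: 164*(7) + 88*(-13) = 1148 - 1144 = 4

GCD = 4, x = 7, y = -13


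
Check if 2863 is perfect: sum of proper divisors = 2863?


Proper divisors of 2863: 1, 7, 409
Sum = 1 + 7 + 409 = 417

No, 2863 is not perfect (417 ≠ 2863)


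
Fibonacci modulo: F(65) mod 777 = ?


F(k) mod 777 for k=1..65:
1, 1, 2, 3, 5, 8, 13, 21, 34, 55, 89, 144, 233, 377, 610, 210, 43, 253, 296, 549, 68, 617, 685, 525, 433, 181, 614, 18, 632, 650, 505, 378, 106, 484, 590, 297, 110, 407, 517, 147, 664, 34, 698, 732, 653, 608, 484, 315, 22, 337, 359, 696, 278, 197, 475, 672, 370, 265, 635, 123, 758, 104, 85, 189, 274
F(65) mod 777 = 274


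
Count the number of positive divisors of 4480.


4480 = 2^7 × 5^1 × 7^1
d(4480) = (7+1) × (1+1) × (1+1) = 32

32 divisors


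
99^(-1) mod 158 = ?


Use the extended Euclidean algorithm on (158, 99); each row r = 158*s + 99*t:
r=158, s=1, t=0
r=99, s=0, t=1
q=1: r=59, s=1, t=-1   [158*(1) + 99*(-1) = 59]
q=1: r=40, s=-1, t=2   [158*(-1) + 99*(2) = 40]
q=1: r=19, s=2, t=-3   [158*(2) + 99*(-3) = 19]
q=2: r=2, s=-5, t=8   [158*(-5) + 99*(8) = 2]
q=9: r=1, s=47, t=-75   [158*(47) + 99*(-75) = 1]
q=2: r=0, s=-99, t=158   [158*(-99) + 99*(158) = 0]
GCD = 1 with t = -75, so 99*(-75) ≡ 1 (mod 158)
Inverse = -75 mod 158 = 83
Check: 99 * 83 = 8217 ≡ 1 (mod 158)

99^(-1) ≡ 83 (mod 158)


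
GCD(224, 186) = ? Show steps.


224 = 1 * 186 + 38
186 = 4 * 38 + 34
38 = 1 * 34 + 4
34 = 8 * 4 + 2
4 = 2 * 2 + 0
GCD = 2


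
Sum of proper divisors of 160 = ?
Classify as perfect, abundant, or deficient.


Proper divisors: 1, 2, 4, 5, 8, 10, 16, 20, 32, 40, 80
Sum = 1 + 2 + 4 + 5 + 8 + 10 + 16 + 20 + 32 + 40 + 80 = 218
218 > 160 → abundant

s(160) = 218 (abundant)


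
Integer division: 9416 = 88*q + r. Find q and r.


9416 = 88 * 107 + 0
Check: 9416 + 0 = 9416

q = 107, r = 0


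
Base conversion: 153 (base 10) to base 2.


153 (base 10) = 153 (decimal)
153 (decimal) = 10011001 (base 2)


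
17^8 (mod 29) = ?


17^1 mod 29 = 17
17^2 mod 29 = 28
17^3 mod 29 = 12
17^4 mod 29 = 1
17^5 mod 29 = 17
17^6 mod 29 = 28
17^7 mod 29 = 12
17^8 mod 29 = 1


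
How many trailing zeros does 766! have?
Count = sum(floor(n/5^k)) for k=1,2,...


floor(766/5) = 153
floor(766/25) = 30
floor(766/125) = 6
floor(766/625) = 1
Total = 190

190 trailing zeros


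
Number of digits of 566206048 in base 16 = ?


566206048 in base 16 = 21BF9E60
Number of digits = 8

8 digits (base 16)


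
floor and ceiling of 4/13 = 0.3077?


4/13 = 0.3077
floor = 0
ceil = 1

floor = 0, ceil = 1


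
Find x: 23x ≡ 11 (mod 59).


GCD(23, 59) = 1, unique solution
a^(-1) mod 59 = 18
x = 18 * 11 mod 59 = 21

x ≡ 21 (mod 59)


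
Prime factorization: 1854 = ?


1854 / 2 = 927
927 / 3 = 309
309 / 3 = 103
103 / 103 = 1
1854 = 2 × 3^2 × 103


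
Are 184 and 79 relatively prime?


Euclidean algorithm:
184 = 2 * 79 + 26
79 = 3 * 26 + 1
26 = 26 * 1 + 0
GCD(184, 79) = 1

Yes, coprime (GCD = 1)


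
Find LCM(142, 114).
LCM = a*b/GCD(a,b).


GCD(142, 114) = 2
LCM = 142*114/2 = 16188/2 = 8094

LCM = 8094


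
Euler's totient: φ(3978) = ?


3978 = 2 × 3^2 × 13 × 17
Prime factors: 2, 3, 13, 17
φ(3978) = 3978 × (1-1/2) × (1-1/3) × (1-1/13) × (1-1/17)
= 3978 × 1/2 × 2/3 × 12/13 × 16/17 = 1152

φ(3978) = 1152


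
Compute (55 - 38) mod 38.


55 - 38 = 17
17 mod 38 = 17


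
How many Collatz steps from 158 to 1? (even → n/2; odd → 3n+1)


158 → 79 → 238 → 119 → 358 → 179 → 538 → 269 → 808 → 404 → 202 → 101 → 304 → 152 → 76 → 38 → 19 → 58 → 29 → 88 → 44 → 22 → 11 → 34 → 17 → 52 → 26 → 13 → 40 → 20 → 10 → 5 → 16 → 8 → 4 → 2 → 1
Total steps = 36

36 steps


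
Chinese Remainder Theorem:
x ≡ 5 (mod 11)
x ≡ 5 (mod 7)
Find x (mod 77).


M = 11*7 = 77
M1 = M/11 = 7, M2 = M/7 = 11
M1^(-1) mod 11 = 8, M2^(-1) mod 7 = 2
x = 5*7*8 + 5*11*2 = 390
390 mod 77 = 5
Check: 5 mod 11 = 5 ✓, 5 mod 7 = 5 ✓

x ≡ 5 (mod 77)


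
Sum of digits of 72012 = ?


7 + 2 + 0 + 1 + 2 = 12


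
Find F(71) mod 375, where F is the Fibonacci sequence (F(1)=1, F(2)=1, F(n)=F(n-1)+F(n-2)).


F(k) mod 375 for k=1..71:
1, 1, 2, 3, 5, 8, 13, 21, 34, 55, 89, 144, 233, 2, 235, 237, 97, 334, 56, 15, 71, 86, 157, 243, 25, 268, 293, 186, 104, 290, 19, 309, 328, 262, 215, 102, 317, 44, 361, 30, 16, 46, 62, 108, 170, 278, 73, 351, 49, 25, 74, 99, 173, 272, 70, 342, 37, 4, 41, 45, 86, 131, 217, 348, 190, 163, 353, 141, 119, 260, 4
F(71) mod 375 = 4


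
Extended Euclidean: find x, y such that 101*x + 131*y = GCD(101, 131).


Tabular extended Euclidean (each row: r = 101*s + 131*t):
r=101, s=1, t=0
r=131, s=0, t=1
q=0: r=101, s=1, t=0   [101*(1) + 131*(0) = 101]
q=1: r=30, s=-1, t=1   [101*(-1) + 131*(1) = 30]
q=3: r=11, s=4, t=-3   [101*(4) + 131*(-3) = 11]
q=2: r=8, s=-9, t=7   [101*(-9) + 131*(7) = 8]
q=1: r=3, s=13, t=-10   [101*(13) + 131*(-10) = 3]
q=2: r=2, s=-35, t=27   [101*(-35) + 131*(27) = 2]
q=1: r=1, s=48, t=-37   [101*(48) + 131*(-37) = 1]
q=2: r=0, s=-131, t=101   [101*(-131) + 131*(101) = 0]
GCD = 1; from the row with r=1: x=48, y=-37
Check: 101*(48) + 131*(-37) = 4848 - 4847 = 1

GCD = 1, x = 48, y = -37


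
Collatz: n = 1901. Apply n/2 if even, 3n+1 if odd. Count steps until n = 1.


1901 → 5704 → 2852 → 1426 → 713 → 2140 → 1070 → 535 → 1606 → 803 → 2410 → 1205 → 3616 → 1808 → 904 → 452 → 226 → 113 → 340 → 170 → 85 → 256 → 128 → 64 → 32 → 16 → 8 → 4 → 2 → 1
Total steps = 29

29 steps


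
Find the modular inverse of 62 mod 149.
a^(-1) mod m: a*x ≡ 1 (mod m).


Use the extended Euclidean algorithm on (149, 62); each row r = 149*s + 62*t:
r=149, s=1, t=0
r=62, s=0, t=1
q=2: r=25, s=1, t=-2   [149*(1) + 62*(-2) = 25]
q=2: r=12, s=-2, t=5   [149*(-2) + 62*(5) = 12]
q=2: r=1, s=5, t=-12   [149*(5) + 62*(-12) = 1]
q=12: r=0, s=-62, t=149   [149*(-62) + 62*(149) = 0]
GCD = 1 with t = -12, so 62*(-12) ≡ 1 (mod 149)
Inverse = -12 mod 149 = 137
Check: 62 * 137 = 8494 ≡ 1 (mod 149)

62^(-1) ≡ 137 (mod 149)


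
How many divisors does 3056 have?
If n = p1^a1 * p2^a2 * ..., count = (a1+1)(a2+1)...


3056 = 2^4 × 191^1
d(3056) = (4+1) × (1+1) = 10

10 divisors


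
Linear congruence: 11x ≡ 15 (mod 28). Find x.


GCD(11, 28) = 1, unique solution
a^(-1) mod 28 = 23
x = 23 * 15 mod 28 = 9

x ≡ 9 (mod 28)


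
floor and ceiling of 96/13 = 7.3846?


96/13 = 7.3846
floor = 7
ceil = 8

floor = 7, ceil = 8


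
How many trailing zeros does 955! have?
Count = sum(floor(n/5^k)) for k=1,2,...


floor(955/5) = 191
floor(955/25) = 38
floor(955/125) = 7
floor(955/625) = 1
Total = 237

237 trailing zeros


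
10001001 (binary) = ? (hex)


10001001 (base 2) = 137 (decimal)
137 (decimal) = 89 (base 16)


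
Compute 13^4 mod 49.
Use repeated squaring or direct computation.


13^1 mod 49 = 13
13^2 mod 49 = 22
13^3 mod 49 = 41
13^4 mod 49 = 43


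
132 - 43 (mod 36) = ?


132 - 43 = 89
89 mod 36 = 17


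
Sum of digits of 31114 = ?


3 + 1 + 1 + 1 + 4 = 10


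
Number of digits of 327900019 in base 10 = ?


327900019 has 9 digits in base 10
floor(log10(327900019)) + 1 = floor(8.5157) + 1 = 9

9 digits (base 10)


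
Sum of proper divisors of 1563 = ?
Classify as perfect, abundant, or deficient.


Proper divisors: 1, 3, 521
Sum = 1 + 3 + 521 = 525
525 < 1563 → deficient

s(1563) = 525 (deficient)


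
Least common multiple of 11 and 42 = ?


GCD(11, 42) = 1
LCM = 11*42/1 = 462/1 = 462

LCM = 462


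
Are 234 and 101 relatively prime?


Euclidean algorithm:
234 = 2 * 101 + 32
101 = 3 * 32 + 5
32 = 6 * 5 + 2
5 = 2 * 2 + 1
2 = 2 * 1 + 0
GCD(234, 101) = 1

Yes, coprime (GCD = 1)


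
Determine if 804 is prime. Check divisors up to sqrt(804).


804 / 2 = 402 (exact division)
804 is NOT prime.

No, 804 is not prime


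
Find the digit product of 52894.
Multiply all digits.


5 × 2 × 8 × 9 × 4 = 2880


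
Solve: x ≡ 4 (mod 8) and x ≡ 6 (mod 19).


M = 8*19 = 152
M1 = M/8 = 19, M2 = M/19 = 8
M1^(-1) mod 8 = 3, M2^(-1) mod 19 = 12
x = 4*19*3 + 6*8*12 = 804
804 mod 152 = 44
Check: 44 mod 8 = 4 ✓, 44 mod 19 = 6 ✓

x ≡ 44 (mod 152)


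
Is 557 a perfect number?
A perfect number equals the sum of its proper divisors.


Proper divisors of 557: 1
Sum = 1 = 1

No, 557 is not perfect (1 ≠ 557)


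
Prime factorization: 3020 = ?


3020 / 2 = 1510
1510 / 2 = 755
755 / 5 = 151
151 / 151 = 1
3020 = 2^2 × 5 × 151


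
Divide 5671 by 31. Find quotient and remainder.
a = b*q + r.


5671 = 31 * 182 + 29
Check: 5642 + 29 = 5671

q = 182, r = 29


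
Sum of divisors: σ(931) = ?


Divisors of 931: 1, 7, 19, 49, 133, 931
Sum = 1 + 7 + 19 + 49 + 133 + 931 = 1140

σ(931) = 1140


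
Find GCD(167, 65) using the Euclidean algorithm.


167 = 2 * 65 + 37
65 = 1 * 37 + 28
37 = 1 * 28 + 9
28 = 3 * 9 + 1
9 = 9 * 1 + 0
GCD = 1


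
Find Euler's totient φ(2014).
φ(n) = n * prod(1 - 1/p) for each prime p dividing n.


2014 = 2 × 19 × 53
Prime factors: 2, 19, 53
φ(2014) = 2014 × (1-1/2) × (1-1/19) × (1-1/53)
= 2014 × 1/2 × 18/19 × 52/53 = 936

φ(2014) = 936


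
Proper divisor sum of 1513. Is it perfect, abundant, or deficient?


Proper divisors: 1, 17, 89
Sum = 1 + 17 + 89 = 107
107 < 1513 → deficient

s(1513) = 107 (deficient)


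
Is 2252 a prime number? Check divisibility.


2252 / 2 = 1126 (exact division)
2252 is NOT prime.

No, 2252 is not prime


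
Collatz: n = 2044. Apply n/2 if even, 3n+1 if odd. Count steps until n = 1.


2044 → 1022 → 511 → 1534 → 767 → 2302 → 1151 → 3454 → 1727 → 5182 → 2591 → 7774 → 3887 → 11662 → 5831 → 17494 → 8747 → 26242 → 13121 → 39364 → 19682 → 9841 → 29524 → 14762 → 7381 → 22144 → 11072 → 5536 → 2768 → 1384 → 692 → 346 → 173 → 520 → 260 → 130 → 65 → 196 → 98 → 49 → 148 → 74 → 37 → 112 → 56 → 28 → 14 → 7 → 22 → 11 → 34 → 17 → 52 → 26 → 13 → 40 → 20 → 10 → 5 → 16 → 8 → 4 → 2 → 1
Total steps = 63

63 steps


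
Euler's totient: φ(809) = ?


809 = 809
Prime factors: 809
φ(809) = 809 × (1-1/809)
= 809 × 808/809 = 808

φ(809) = 808


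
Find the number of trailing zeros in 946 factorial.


floor(946/5) = 189
floor(946/25) = 37
floor(946/125) = 7
floor(946/625) = 1
Total = 234

234 trailing zeros


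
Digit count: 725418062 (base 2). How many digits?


725418062 in base 2 = 101011001111010000000001001110
Number of digits = 30

30 digits (base 2)


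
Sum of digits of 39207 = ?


3 + 9 + 2 + 0 + 7 = 21


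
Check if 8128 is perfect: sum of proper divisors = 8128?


Proper divisors of 8128: 1, 2, 4, 8, 16, 32, 64, 127, 254, 508, 1016, 2032, 4064
Sum = 1 + 2 + 4 + 8 + 16 + 32 + 64 + 127 + 254 + 508 + 1016 + 2032 + 4064 = 8128

Yes, 8128 is perfect (8128 = 8128)


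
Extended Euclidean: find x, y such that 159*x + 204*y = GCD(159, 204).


Tabular extended Euclidean (each row: r = 159*s + 204*t):
r=159, s=1, t=0
r=204, s=0, t=1
q=0: r=159, s=1, t=0   [159*(1) + 204*(0) = 159]
q=1: r=45, s=-1, t=1   [159*(-1) + 204*(1) = 45]
q=3: r=24, s=4, t=-3   [159*(4) + 204*(-3) = 24]
q=1: r=21, s=-5, t=4   [159*(-5) + 204*(4) = 21]
q=1: r=3, s=9, t=-7   [159*(9) + 204*(-7) = 3]
q=7: r=0, s=-68, t=53   [159*(-68) + 204*(53) = 0]
GCD = 3; from the row with r=3: x=9, y=-7
Check: 159*(9) + 204*(-7) = 1431 - 1428 = 3

GCD = 3, x = 9, y = -7


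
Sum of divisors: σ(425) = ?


Divisors of 425: 1, 5, 17, 25, 85, 425
Sum = 1 + 5 + 17 + 25 + 85 + 425 = 558

σ(425) = 558


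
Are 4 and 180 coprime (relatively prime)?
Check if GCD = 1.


Euclidean algorithm:
180 = 45 * 4 + 0
GCD(4, 180) = 4

No, not coprime (GCD = 4)


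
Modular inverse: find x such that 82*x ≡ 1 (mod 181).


Use the extended Euclidean algorithm on (181, 82); each row r = 181*s + 82*t:
r=181, s=1, t=0
r=82, s=0, t=1
q=2: r=17, s=1, t=-2   [181*(1) + 82*(-2) = 17]
q=4: r=14, s=-4, t=9   [181*(-4) + 82*(9) = 14]
q=1: r=3, s=5, t=-11   [181*(5) + 82*(-11) = 3]
q=4: r=2, s=-24, t=53   [181*(-24) + 82*(53) = 2]
q=1: r=1, s=29, t=-64   [181*(29) + 82*(-64) = 1]
q=2: r=0, s=-82, t=181   [181*(-82) + 82*(181) = 0]
GCD = 1 with t = -64, so 82*(-64) ≡ 1 (mod 181)
Inverse = -64 mod 181 = 117
Check: 82 * 117 = 9594 ≡ 1 (mod 181)

82^(-1) ≡ 117 (mod 181)


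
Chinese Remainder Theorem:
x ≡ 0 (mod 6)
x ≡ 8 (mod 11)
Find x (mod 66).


M = 6*11 = 66
M1 = M/6 = 11, M2 = M/11 = 6
M1^(-1) mod 6 = 5, M2^(-1) mod 11 = 2
x = 0*11*5 + 8*6*2 = 96
96 mod 66 = 30
Check: 30 mod 6 = 0 ✓, 30 mod 11 = 8 ✓

x ≡ 30 (mod 66)


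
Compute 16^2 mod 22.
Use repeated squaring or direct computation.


16^1 mod 22 = 16
16^2 mod 22 = 14


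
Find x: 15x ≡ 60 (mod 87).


GCD(15, 87) = 3 divides 60
Divide: 5x ≡ 20 (mod 29)
x ≡ 4 (mod 29)


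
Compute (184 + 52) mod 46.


184 + 52 = 236
236 mod 46 = 6


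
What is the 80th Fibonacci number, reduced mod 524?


F(k) mod 524 for k=1..80:
1, 1, 2, 3, 5, 8, 13, 21, 34, 55, 89, 144, 233, 377, 86, 463, 25, 488, 513, 477, 466, 419, 361, 256, 93, 349, 442, 267, 185, 452, 113, 41, 154, 195, 349, 20, 369, 389, 234, 99, 333, 432, 241, 149, 390, 15, 405, 420, 301, 197, 498, 171, 145, 316, 461, 253, 190, 443, 109, 28, 137, 165, 302, 467, 245, 188, 433, 97, 6, 103, 109, 212, 321, 9, 330, 339, 145, 484, 105, 65
F(80) mod 524 = 65


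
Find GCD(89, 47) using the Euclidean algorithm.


89 = 1 * 47 + 42
47 = 1 * 42 + 5
42 = 8 * 5 + 2
5 = 2 * 2 + 1
2 = 2 * 1 + 0
GCD = 1


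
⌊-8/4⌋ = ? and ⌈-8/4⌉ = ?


-8/4 = -2.0000
floor = -2
ceil = -2

floor = -2, ceil = -2


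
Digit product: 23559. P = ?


2 × 3 × 5 × 5 × 9 = 1350


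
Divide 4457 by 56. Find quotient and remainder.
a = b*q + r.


4457 = 56 * 79 + 33
Check: 4424 + 33 = 4457

q = 79, r = 33


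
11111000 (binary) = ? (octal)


11111000 (base 2) = 248 (decimal)
248 (decimal) = 370 (base 8)


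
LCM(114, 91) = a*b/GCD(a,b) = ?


GCD(114, 91) = 1
LCM = 114*91/1 = 10374/1 = 10374

LCM = 10374


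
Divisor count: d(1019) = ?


1019 = 1019^1
d(1019) = (1+1) = 2

2 divisors


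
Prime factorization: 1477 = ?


1477 / 7 = 211
211 / 211 = 1
1477 = 7 × 211


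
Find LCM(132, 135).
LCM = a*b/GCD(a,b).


GCD(132, 135) = 3
LCM = 132*135/3 = 17820/3 = 5940

LCM = 5940


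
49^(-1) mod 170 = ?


Use the extended Euclidean algorithm on (170, 49); each row r = 170*s + 49*t:
r=170, s=1, t=0
r=49, s=0, t=1
q=3: r=23, s=1, t=-3   [170*(1) + 49*(-3) = 23]
q=2: r=3, s=-2, t=7   [170*(-2) + 49*(7) = 3]
q=7: r=2, s=15, t=-52   [170*(15) + 49*(-52) = 2]
q=1: r=1, s=-17, t=59   [170*(-17) + 49*(59) = 1]
q=2: r=0, s=49, t=-170   [170*(49) + 49*(-170) = 0]
GCD = 1 with t = 59, so 49*(59) ≡ 1 (mod 170)
Inverse = 59 mod 170 = 59
Check: 49 * 59 = 2891 ≡ 1 (mod 170)

49^(-1) ≡ 59 (mod 170)


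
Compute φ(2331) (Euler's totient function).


2331 = 3^2 × 7 × 37
Prime factors: 3, 7, 37
φ(2331) = 2331 × (1-1/3) × (1-1/7) × (1-1/37)
= 2331 × 2/3 × 6/7 × 36/37 = 1296

φ(2331) = 1296


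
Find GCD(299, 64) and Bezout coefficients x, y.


Tabular extended Euclidean (each row: r = 299*s + 64*t):
r=299, s=1, t=0
r=64, s=0, t=1
q=4: r=43, s=1, t=-4   [299*(1) + 64*(-4) = 43]
q=1: r=21, s=-1, t=5   [299*(-1) + 64*(5) = 21]
q=2: r=1, s=3, t=-14   [299*(3) + 64*(-14) = 1]
q=21: r=0, s=-64, t=299   [299*(-64) + 64*(299) = 0]
GCD = 1; from the row with r=1: x=3, y=-14
Check: 299*(3) + 64*(-14) = 897 - 896 = 1

GCD = 1, x = 3, y = -14


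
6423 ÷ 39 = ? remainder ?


6423 = 39 * 164 + 27
Check: 6396 + 27 = 6423

q = 164, r = 27


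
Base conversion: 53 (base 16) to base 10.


53 (base 16) = 83 (decimal)
83 (decimal) = 83 (base 10)


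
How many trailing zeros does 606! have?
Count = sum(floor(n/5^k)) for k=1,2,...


floor(606/5) = 121
floor(606/25) = 24
floor(606/125) = 4
Total = 149

149 trailing zeros


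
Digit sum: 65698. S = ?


6 + 5 + 6 + 9 + 8 = 34


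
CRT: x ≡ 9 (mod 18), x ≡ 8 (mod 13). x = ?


M = 18*13 = 234
M1 = M/18 = 13, M2 = M/13 = 18
M1^(-1) mod 18 = 7, M2^(-1) mod 13 = 8
x = 9*13*7 + 8*18*8 = 1971
1971 mod 234 = 99
Check: 99 mod 18 = 9 ✓, 99 mod 13 = 8 ✓

x ≡ 99 (mod 234)


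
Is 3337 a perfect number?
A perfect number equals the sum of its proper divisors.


Proper divisors of 3337: 1, 47, 71
Sum = 1 + 47 + 71 = 119

No, 3337 is not perfect (119 ≠ 3337)


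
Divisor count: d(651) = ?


651 = 3^1 × 7^1 × 31^1
d(651) = (1+1) × (1+1) × (1+1) = 8

8 divisors


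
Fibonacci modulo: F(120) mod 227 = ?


F(k) mod 227 for k=1..120:
1, 1, 2, 3, 5, 8, 13, 21, 34, 55, 89, 144, 6, 150, 156, 79, 8, 87, 95, 182, 50, 5, 55, 60, 115, 175, 63, 11, 74, 85, 159, 17, 176, 193, 142, 108, 23, 131, 154, 58, 212, 43, 28, 71, 99, 170, 42, 212, 27, 12, 39, 51, 90, 141, 4, 145, 149, 67, 216, 56, 45, 101, 146, 20, 166, 186, 125, 84, 209, 66, 48, 114, 162, 49, 211, 33, 17, 50, 67, 117, 184, 74, 31, 105, 136, 14, 150, 164, 87, 24, 111, 135, 19, 154, 173, 100, 46, 146, 192, 111, 76, 187, 36, 223, 32, 28, 60, 88, 148, 9, 157, 166, 96, 35, 131, 166, 70, 9, 79, 88
F(120) mod 227 = 88


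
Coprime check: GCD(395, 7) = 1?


Euclidean algorithm:
395 = 56 * 7 + 3
7 = 2 * 3 + 1
3 = 3 * 1 + 0
GCD(395, 7) = 1

Yes, coprime (GCD = 1)


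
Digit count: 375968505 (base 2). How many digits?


375968505 in base 2 = 10110011010001101001011111001
Number of digits = 29

29 digits (base 2)


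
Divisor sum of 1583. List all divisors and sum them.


Divisors of 1583: 1, 1583
Sum = 1 + 1583 = 1584

σ(1583) = 1584


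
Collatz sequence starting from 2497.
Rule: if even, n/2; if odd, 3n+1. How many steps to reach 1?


2497 → 7492 → 3746 → 1873 → 5620 → 2810 → 1405 → 4216 → 2108 → 1054 → 527 → 1582 → 791 → 2374 → 1187 → 3562 → 1781 → 5344 → 2672 → 1336 → 668 → 334 → 167 → 502 → 251 → 754 → 377 → 1132 → 566 → 283 → 850 → 425 → 1276 → 638 → 319 → 958 → 479 → 1438 → 719 → 2158 → 1079 → 3238 → 1619 → 4858 → 2429 → 7288 → 3644 → 1822 → 911 → 2734 → 1367 → 4102 → 2051 → 6154 → 3077 → 9232 → 4616 → 2308 → 1154 → 577 → 1732 → 866 → 433 → 1300 → 650 → 325 → 976 → 488 → 244 → 122 → 61 → 184 → 92 → 46 → 23 → 70 → 35 → 106 → 53 → 160 → 80 → 40 → 20 → 10 → 5 → 16 → 8 → 4 → 2 → 1
Total steps = 89

89 steps


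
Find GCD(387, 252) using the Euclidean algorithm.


387 = 1 * 252 + 135
252 = 1 * 135 + 117
135 = 1 * 117 + 18
117 = 6 * 18 + 9
18 = 2 * 9 + 0
GCD = 9


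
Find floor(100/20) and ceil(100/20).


100/20 = 5.0000
floor = 5
ceil = 5

floor = 5, ceil = 5


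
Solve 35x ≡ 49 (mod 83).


GCD(35, 83) = 1, unique solution
a^(-1) mod 83 = 19
x = 19 * 49 mod 83 = 18

x ≡ 18 (mod 83)


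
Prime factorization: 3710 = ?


3710 / 2 = 1855
1855 / 5 = 371
371 / 7 = 53
53 / 53 = 1
3710 = 2 × 5 × 7 × 53


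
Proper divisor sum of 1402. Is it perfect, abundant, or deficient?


Proper divisors: 1, 2, 701
Sum = 1 + 2 + 701 = 704
704 < 1402 → deficient

s(1402) = 704 (deficient)


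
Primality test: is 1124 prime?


1124 / 2 = 562 (exact division)
1124 is NOT prime.

No, 1124 is not prime


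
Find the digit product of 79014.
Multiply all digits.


7 × 9 × 0 × 1 × 4 = 0


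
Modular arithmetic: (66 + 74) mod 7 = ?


66 + 74 = 140
140 mod 7 = 0


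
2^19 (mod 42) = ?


2^1 mod 42 = 2
2^2 mod 42 = 4
2^3 mod 42 = 8
2^4 mod 42 = 16
2^5 mod 42 = 32
2^6 mod 42 = 22
2^7 mod 42 = 2
2^8 mod 42 = 4
2^9 mod 42 = 8
2^10 mod 42 = 16
2^11 mod 42 = 32
2^12 mod 42 = 22
2^13 mod 42 = 2
2^14 mod 42 = 4
2^15 mod 42 = 8
2^16 mod 42 = 16
2^17 mod 42 = 32
2^18 mod 42 = 22
2^19 mod 42 = 2


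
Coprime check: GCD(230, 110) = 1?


Euclidean algorithm:
230 = 2 * 110 + 10
110 = 11 * 10 + 0
GCD(230, 110) = 10

No, not coprime (GCD = 10)


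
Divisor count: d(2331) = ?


2331 = 3^2 × 7^1 × 37^1
d(2331) = (2+1) × (1+1) × (1+1) = 12

12 divisors


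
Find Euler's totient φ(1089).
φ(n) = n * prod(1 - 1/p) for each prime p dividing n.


1089 = 3^2 × 11^2
Prime factors: 3, 11
φ(1089) = 1089 × (1-1/3) × (1-1/11)
= 1089 × 2/3 × 10/11 = 660

φ(1089) = 660


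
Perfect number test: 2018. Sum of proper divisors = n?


Proper divisors of 2018: 1, 2, 1009
Sum = 1 + 2 + 1009 = 1012

No, 2018 is not perfect (1012 ≠ 2018)


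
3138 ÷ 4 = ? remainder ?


3138 = 4 * 784 + 2
Check: 3136 + 2 = 3138

q = 784, r = 2


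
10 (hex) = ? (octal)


10 (base 16) = 16 (decimal)
16 (decimal) = 20 (base 8)


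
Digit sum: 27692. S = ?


2 + 7 + 6 + 9 + 2 = 26


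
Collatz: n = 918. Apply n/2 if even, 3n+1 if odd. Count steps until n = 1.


918 → 459 → 1378 → 689 → 2068 → 1034 → 517 → 1552 → 776 → 388 → 194 → 97 → 292 → 146 → 73 → 220 → 110 → 55 → 166 → 83 → 250 → 125 → 376 → 188 → 94 → 47 → 142 → 71 → 214 → 107 → 322 → 161 → 484 → 242 → 121 → 364 → 182 → 91 → 274 → 137 → 412 → 206 → 103 → 310 → 155 → 466 → 233 → 700 → 350 → 175 → 526 → 263 → 790 → 395 → 1186 → 593 → 1780 → 890 → 445 → 1336 → 668 → 334 → 167 → 502 → 251 → 754 → 377 → 1132 → 566 → 283 → 850 → 425 → 1276 → 638 → 319 → 958 → 479 → 1438 → 719 → 2158 → 1079 → 3238 → 1619 → 4858 → 2429 → 7288 → 3644 → 1822 → 911 → 2734 → 1367 → 4102 → 2051 → 6154 → 3077 → 9232 → 4616 → 2308 → 1154 → 577 → 1732 → 866 → 433 → 1300 → 650 → 325 → 976 → 488 → 244 → 122 → 61 → 184 → 92 → 46 → 23 → 70 → 35 → 106 → 53 → 160 → 80 → 40 → 20 → 10 → 5 → 16 → 8 → 4 → 2 → 1
Total steps = 129

129 steps


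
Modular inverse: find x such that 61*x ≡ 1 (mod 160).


Use the extended Euclidean algorithm on (160, 61); each row r = 160*s + 61*t:
r=160, s=1, t=0
r=61, s=0, t=1
q=2: r=38, s=1, t=-2   [160*(1) + 61*(-2) = 38]
q=1: r=23, s=-1, t=3   [160*(-1) + 61*(3) = 23]
q=1: r=15, s=2, t=-5   [160*(2) + 61*(-5) = 15]
q=1: r=8, s=-3, t=8   [160*(-3) + 61*(8) = 8]
q=1: r=7, s=5, t=-13   [160*(5) + 61*(-13) = 7]
q=1: r=1, s=-8, t=21   [160*(-8) + 61*(21) = 1]
q=7: r=0, s=61, t=-160   [160*(61) + 61*(-160) = 0]
GCD = 1 with t = 21, so 61*(21) ≡ 1 (mod 160)
Inverse = 21 mod 160 = 21
Check: 61 * 21 = 1281 ≡ 1 (mod 160)

61^(-1) ≡ 21 (mod 160)


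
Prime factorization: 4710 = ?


4710 / 2 = 2355
2355 / 3 = 785
785 / 5 = 157
157 / 157 = 1
4710 = 2 × 3 × 5 × 157


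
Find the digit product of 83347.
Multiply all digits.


8 × 3 × 3 × 4 × 7 = 2016


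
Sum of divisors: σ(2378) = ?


Divisors of 2378: 1, 2, 29, 41, 58, 82, 1189, 2378
Sum = 1 + 2 + 29 + 41 + 58 + 82 + 1189 + 2378 = 3780

σ(2378) = 3780


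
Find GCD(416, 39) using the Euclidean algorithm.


416 = 10 * 39 + 26
39 = 1 * 26 + 13
26 = 2 * 13 + 0
GCD = 13


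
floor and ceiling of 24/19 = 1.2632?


24/19 = 1.2632
floor = 1
ceil = 2

floor = 1, ceil = 2


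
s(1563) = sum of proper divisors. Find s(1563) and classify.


Proper divisors: 1, 3, 521
Sum = 1 + 3 + 521 = 525
525 < 1563 → deficient

s(1563) = 525 (deficient)


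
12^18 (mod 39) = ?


12^1 mod 39 = 12
12^2 mod 39 = 27
12^3 mod 39 = 12
12^4 mod 39 = 27
12^5 mod 39 = 12
12^6 mod 39 = 27
12^7 mod 39 = 12
12^8 mod 39 = 27
12^9 mod 39 = 12
12^10 mod 39 = 27
12^11 mod 39 = 12
12^12 mod 39 = 27
12^13 mod 39 = 12
12^14 mod 39 = 27
12^15 mod 39 = 12
12^16 mod 39 = 27
12^17 mod 39 = 12
12^18 mod 39 = 27


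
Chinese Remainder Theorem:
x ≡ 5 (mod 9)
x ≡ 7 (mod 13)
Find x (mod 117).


M = 9*13 = 117
M1 = M/9 = 13, M2 = M/13 = 9
M1^(-1) mod 9 = 7, M2^(-1) mod 13 = 3
x = 5*13*7 + 7*9*3 = 644
644 mod 117 = 59
Check: 59 mod 9 = 5 ✓, 59 mod 13 = 7 ✓

x ≡ 59 (mod 117)


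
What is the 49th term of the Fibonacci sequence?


Sequence: 1, 1, 2, 3, 5, 8, 13, 21, 34, 55, 89, 144, 233, 377, 610, 987, 1597, 2584, 4181, 6765, 10946, 17711, 28657, 46368, 75025, 121393, 196418, 317811, 514229, 832040, 1346269, 2178309, 3524578, 5702887, 9227465, 14930352, 24157817, 39088169, 63245986, 102334155, 165580141, 267914296, 433494437, 701408733, 1134903170, 1836311903, 2971215073, 4807526976, 7778742049
F(49) = 7778742049


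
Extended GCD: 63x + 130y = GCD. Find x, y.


Tabular extended Euclidean (each row: r = 63*s + 130*t):
r=63, s=1, t=0
r=130, s=0, t=1
q=0: r=63, s=1, t=0   [63*(1) + 130*(0) = 63]
q=2: r=4, s=-2, t=1   [63*(-2) + 130*(1) = 4]
q=15: r=3, s=31, t=-15   [63*(31) + 130*(-15) = 3]
q=1: r=1, s=-33, t=16   [63*(-33) + 130*(16) = 1]
q=3: r=0, s=130, t=-63   [63*(130) + 130*(-63) = 0]
GCD = 1; from the row with r=1: x=-33, y=16
Check: 63*(-33) + 130*(16) = -2079 + 2080 = 1

GCD = 1, x = -33, y = 16


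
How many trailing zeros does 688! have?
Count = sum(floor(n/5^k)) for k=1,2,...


floor(688/5) = 137
floor(688/25) = 27
floor(688/125) = 5
floor(688/625) = 1
Total = 170

170 trailing zeros


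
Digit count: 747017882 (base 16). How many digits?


747017882 in base 16 = 2C86969A
Number of digits = 8

8 digits (base 16)


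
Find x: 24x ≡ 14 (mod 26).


GCD(24, 26) = 2 divides 14
Divide: 12x ≡ 7 (mod 13)
x ≡ 6 (mod 13)


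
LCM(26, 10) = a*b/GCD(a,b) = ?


GCD(26, 10) = 2
LCM = 26*10/2 = 260/2 = 130

LCM = 130


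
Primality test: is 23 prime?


Check divisors up to sqrt(23) = 4.7958
No divisors found.
23 is prime.

Yes, 23 is prime


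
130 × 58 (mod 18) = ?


130 × 58 = 7540
7540 mod 18 = 16


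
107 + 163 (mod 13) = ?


107 + 163 = 270
270 mod 13 = 10


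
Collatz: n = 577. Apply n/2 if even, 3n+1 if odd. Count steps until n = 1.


577 → 1732 → 866 → 433 → 1300 → 650 → 325 → 976 → 488 → 244 → 122 → 61 → 184 → 92 → 46 → 23 → 70 → 35 → 106 → 53 → 160 → 80 → 40 → 20 → 10 → 5 → 16 → 8 → 4 → 2 → 1
Total steps = 30

30 steps


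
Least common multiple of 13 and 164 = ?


GCD(13, 164) = 1
LCM = 13*164/1 = 2132/1 = 2132

LCM = 2132


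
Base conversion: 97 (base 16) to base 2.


97 (base 16) = 151 (decimal)
151 (decimal) = 10010111 (base 2)


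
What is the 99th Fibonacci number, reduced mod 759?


F(k) mod 759 for k=1..99:
1, 1, 2, 3, 5, 8, 13, 21, 34, 55, 89, 144, 233, 377, 610, 228, 79, 307, 386, 693, 320, 254, 574, 69, 643, 712, 596, 549, 386, 176, 562, 738, 541, 520, 302, 63, 365, 428, 34, 462, 496, 199, 695, 135, 71, 206, 277, 483, 1, 484, 485, 210, 695, 146, 82, 228, 310, 538, 89, 627, 716, 584, 541, 366, 148, 514, 662, 417, 320, 737, 298, 276, 574, 91, 665, 756, 662, 659, 562, 462, 265, 727, 233, 201, 434, 635, 310, 186, 496, 682, 419, 342, 2, 344, 346, 690, 277, 208, 485
F(99) mod 759 = 485


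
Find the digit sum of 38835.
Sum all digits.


3 + 8 + 8 + 3 + 5 = 27


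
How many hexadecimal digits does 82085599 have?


82085599 in base 16 = 4E486DF
Number of digits = 7

7 digits (base 16)


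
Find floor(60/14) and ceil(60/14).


60/14 = 4.2857
floor = 4
ceil = 5

floor = 4, ceil = 5


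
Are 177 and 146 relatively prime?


Euclidean algorithm:
177 = 1 * 146 + 31
146 = 4 * 31 + 22
31 = 1 * 22 + 9
22 = 2 * 9 + 4
9 = 2 * 4 + 1
4 = 4 * 1 + 0
GCD(177, 146) = 1

Yes, coprime (GCD = 1)


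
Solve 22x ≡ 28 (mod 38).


GCD(22, 38) = 2 divides 28
Divide: 11x ≡ 14 (mod 19)
x ≡ 3 (mod 19)


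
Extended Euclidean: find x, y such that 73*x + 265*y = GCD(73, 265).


Tabular extended Euclidean (each row: r = 73*s + 265*t):
r=73, s=1, t=0
r=265, s=0, t=1
q=0: r=73, s=1, t=0   [73*(1) + 265*(0) = 73]
q=3: r=46, s=-3, t=1   [73*(-3) + 265*(1) = 46]
q=1: r=27, s=4, t=-1   [73*(4) + 265*(-1) = 27]
q=1: r=19, s=-7, t=2   [73*(-7) + 265*(2) = 19]
q=1: r=8, s=11, t=-3   [73*(11) + 265*(-3) = 8]
q=2: r=3, s=-29, t=8   [73*(-29) + 265*(8) = 3]
q=2: r=2, s=69, t=-19   [73*(69) + 265*(-19) = 2]
q=1: r=1, s=-98, t=27   [73*(-98) + 265*(27) = 1]
q=2: r=0, s=265, t=-73   [73*(265) + 265*(-73) = 0]
GCD = 1; from the row with r=1: x=-98, y=27
Check: 73*(-98) + 265*(27) = -7154 + 7155 = 1

GCD = 1, x = -98, y = 27


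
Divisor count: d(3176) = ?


3176 = 2^3 × 397^1
d(3176) = (3+1) × (1+1) = 8

8 divisors


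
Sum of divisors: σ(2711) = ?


Divisors of 2711: 1, 2711
Sum = 1 + 2711 = 2712

σ(2711) = 2712


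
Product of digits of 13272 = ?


1 × 3 × 2 × 7 × 2 = 84


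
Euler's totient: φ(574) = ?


574 = 2 × 7 × 41
Prime factors: 2, 7, 41
φ(574) = 574 × (1-1/2) × (1-1/7) × (1-1/41)
= 574 × 1/2 × 6/7 × 40/41 = 240

φ(574) = 240


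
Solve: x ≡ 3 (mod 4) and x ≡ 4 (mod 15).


M = 4*15 = 60
M1 = M/4 = 15, M2 = M/15 = 4
M1^(-1) mod 4 = 3, M2^(-1) mod 15 = 4
x = 3*15*3 + 4*4*4 = 199
199 mod 60 = 19
Check: 19 mod 4 = 3 ✓, 19 mod 15 = 4 ✓

x ≡ 19 (mod 60)


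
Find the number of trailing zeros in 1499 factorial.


floor(1499/5) = 299
floor(1499/25) = 59
floor(1499/125) = 11
floor(1499/625) = 2
Total = 371

371 trailing zeros


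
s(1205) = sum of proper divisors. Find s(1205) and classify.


Proper divisors: 1, 5, 241
Sum = 1 + 5 + 241 = 247
247 < 1205 → deficient

s(1205) = 247 (deficient)


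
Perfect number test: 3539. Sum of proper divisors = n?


Proper divisors of 3539: 1
Sum = 1 = 1

No, 3539 is not perfect (1 ≠ 3539)


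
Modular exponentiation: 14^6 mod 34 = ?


14^1 mod 34 = 14
14^2 mod 34 = 26
14^3 mod 34 = 24
14^4 mod 34 = 30
14^5 mod 34 = 12
14^6 mod 34 = 32


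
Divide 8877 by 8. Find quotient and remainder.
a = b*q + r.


8877 = 8 * 1109 + 5
Check: 8872 + 5 = 8877

q = 1109, r = 5


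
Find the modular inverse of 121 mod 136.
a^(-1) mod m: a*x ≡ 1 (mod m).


Use the extended Euclidean algorithm on (136, 121); each row r = 136*s + 121*t:
r=136, s=1, t=0
r=121, s=0, t=1
q=1: r=15, s=1, t=-1   [136*(1) + 121*(-1) = 15]
q=8: r=1, s=-8, t=9   [136*(-8) + 121*(9) = 1]
q=15: r=0, s=121, t=-136   [136*(121) + 121*(-136) = 0]
GCD = 1 with t = 9, so 121*(9) ≡ 1 (mod 136)
Inverse = 9 mod 136 = 9
Check: 121 * 9 = 1089 ≡ 1 (mod 136)

121^(-1) ≡ 9 (mod 136)


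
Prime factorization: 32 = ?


32 / 2 = 16
16 / 2 = 8
8 / 2 = 4
4 / 2 = 2
2 / 2 = 1
32 = 2^5


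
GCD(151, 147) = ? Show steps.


151 = 1 * 147 + 4
147 = 36 * 4 + 3
4 = 1 * 3 + 1
3 = 3 * 1 + 0
GCD = 1


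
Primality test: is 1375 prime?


1375 / 5 = 275 (exact division)
1375 is NOT prime.

No, 1375 is not prime


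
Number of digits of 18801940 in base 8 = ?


18801940 in base 8 = 107562424
Number of digits = 9

9 digits (base 8)


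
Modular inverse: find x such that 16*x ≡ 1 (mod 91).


Use the extended Euclidean algorithm on (91, 16); each row r = 91*s + 16*t:
r=91, s=1, t=0
r=16, s=0, t=1
q=5: r=11, s=1, t=-5   [91*(1) + 16*(-5) = 11]
q=1: r=5, s=-1, t=6   [91*(-1) + 16*(6) = 5]
q=2: r=1, s=3, t=-17   [91*(3) + 16*(-17) = 1]
q=5: r=0, s=-16, t=91   [91*(-16) + 16*(91) = 0]
GCD = 1 with t = -17, so 16*(-17) ≡ 1 (mod 91)
Inverse = -17 mod 91 = 74
Check: 16 * 74 = 1184 ≡ 1 (mod 91)

16^(-1) ≡ 74 (mod 91)


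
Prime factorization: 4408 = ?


4408 / 2 = 2204
2204 / 2 = 1102
1102 / 2 = 551
551 / 19 = 29
29 / 29 = 1
4408 = 2^3 × 19 × 29


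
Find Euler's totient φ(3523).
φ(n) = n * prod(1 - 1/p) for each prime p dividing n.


3523 = 13 × 271
Prime factors: 13, 271
φ(3523) = 3523 × (1-1/13) × (1-1/271)
= 3523 × 12/13 × 270/271 = 3240

φ(3523) = 3240


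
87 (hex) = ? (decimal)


87 (base 16) = 135 (decimal)
135 (decimal) = 135 (base 10)


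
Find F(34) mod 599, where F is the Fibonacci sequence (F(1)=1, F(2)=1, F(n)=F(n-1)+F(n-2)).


F(k) mod 599 for k=1..34:
1, 1, 2, 3, 5, 8, 13, 21, 34, 55, 89, 144, 233, 377, 11, 388, 399, 188, 587, 176, 164, 340, 504, 245, 150, 395, 545, 341, 287, 29, 316, 345, 62, 407
F(34) mod 599 = 407


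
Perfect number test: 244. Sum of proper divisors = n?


Proper divisors of 244: 1, 2, 4, 61, 122
Sum = 1 + 2 + 4 + 61 + 122 = 190

No, 244 is not perfect (190 ≠ 244)


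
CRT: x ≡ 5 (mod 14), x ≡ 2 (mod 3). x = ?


M = 14*3 = 42
M1 = M/14 = 3, M2 = M/3 = 14
M1^(-1) mod 14 = 5, M2^(-1) mod 3 = 2
x = 5*3*5 + 2*14*2 = 131
131 mod 42 = 5
Check: 5 mod 14 = 5 ✓, 5 mod 3 = 2 ✓

x ≡ 5 (mod 42)
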